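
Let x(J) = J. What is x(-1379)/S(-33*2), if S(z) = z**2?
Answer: -1379/4356 ≈ -0.31658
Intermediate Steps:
x(-1379)/S(-33*2) = -1379/((-33*2)**2) = -1379/((-66)**2) = -1379/4356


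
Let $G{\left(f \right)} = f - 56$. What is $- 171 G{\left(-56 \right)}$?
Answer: $19152$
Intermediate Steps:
$G{\left(f \right)} = -56 + f$
$- 171 G{\left(-56 \right)} = - 171 \left(-56 - 56\right) = \left(-171\right) \left(-112\right) = 19152$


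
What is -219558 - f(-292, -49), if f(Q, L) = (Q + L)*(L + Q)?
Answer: -335839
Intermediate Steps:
f(Q, L) = (L + Q)² (f(Q, L) = (L + Q)*(L + Q) = (L + Q)²)
-219558 - f(-292, -49) = -219558 - (-49 - 292)² = -219558 - 1*(-341)² = -219558 - 1*116281 = -219558 - 116281 = -335839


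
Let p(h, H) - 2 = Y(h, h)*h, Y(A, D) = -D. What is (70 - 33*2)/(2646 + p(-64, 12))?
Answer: -1/362 ≈ -0.0027624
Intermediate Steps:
p(h, H) = 2 - h**2 (p(h, H) = 2 + (-h)*h = 2 - h**2)
(70 - 33*2)/(2646 + p(-64, 12)) = (70 - 33*2)/(2646 + (2 - 1*(-64)**2)) = (70 - 66)/(2646 + (2 - 1*4096)) = 4/(2646 + (2 - 4096)) = 4/(2646 - 4094) = 4/(-1448) = 4*(-1/1448) = -1/362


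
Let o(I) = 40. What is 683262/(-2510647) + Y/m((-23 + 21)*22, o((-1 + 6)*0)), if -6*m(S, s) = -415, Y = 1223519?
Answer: 18430662287028/1041918505 ≈ 17689.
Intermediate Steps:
m(S, s) = 415/6 (m(S, s) = -⅙*(-415) = 415/6)
683262/(-2510647) + Y/m((-23 + 21)*22, o((-1 + 6)*0)) = 683262/(-2510647) + 1223519/(415/6) = 683262*(-1/2510647) + 1223519*(6/415) = -683262/2510647 + 7341114/415 = 18430662287028/1041918505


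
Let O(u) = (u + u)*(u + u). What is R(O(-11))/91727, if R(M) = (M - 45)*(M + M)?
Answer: 424952/91727 ≈ 4.6328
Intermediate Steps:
O(u) = 4*u² (O(u) = (2*u)*(2*u) = 4*u²)
R(M) = 2*M*(-45 + M) (R(M) = (-45 + M)*(2*M) = 2*M*(-45 + M))
R(O(-11))/91727 = (2*(4*(-11)²)*(-45 + 4*(-11)²))/91727 = (2*(4*121)*(-45 + 4*121))*(1/91727) = (2*484*(-45 + 484))*(1/91727) = (2*484*439)*(1/91727) = 424952*(1/91727) = 424952/91727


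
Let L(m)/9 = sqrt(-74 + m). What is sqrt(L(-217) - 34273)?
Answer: sqrt(-34273 + 9*I*sqrt(291)) ≈ 0.4147 + 185.13*I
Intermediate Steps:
L(m) = 9*sqrt(-74 + m)
sqrt(L(-217) - 34273) = sqrt(9*sqrt(-74 - 217) - 34273) = sqrt(9*sqrt(-291) - 34273) = sqrt(9*(I*sqrt(291)) - 34273) = sqrt(9*I*sqrt(291) - 34273) = sqrt(-34273 + 9*I*sqrt(291))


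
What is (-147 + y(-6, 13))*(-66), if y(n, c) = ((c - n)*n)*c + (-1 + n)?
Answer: 107976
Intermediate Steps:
y(n, c) = -1 + n + c*n*(c - n) (y(n, c) = (n*(c - n))*c + (-1 + n) = c*n*(c - n) + (-1 + n) = -1 + n + c*n*(c - n))
(-147 + y(-6, 13))*(-66) = (-147 + (-1 - 6 - 6*13² - 1*13*(-6)²))*(-66) = (-147 + (-1 - 6 - 6*169 - 1*13*36))*(-66) = (-147 + (-1 - 6 - 1014 - 468))*(-66) = (-147 - 1489)*(-66) = -1636*(-66) = 107976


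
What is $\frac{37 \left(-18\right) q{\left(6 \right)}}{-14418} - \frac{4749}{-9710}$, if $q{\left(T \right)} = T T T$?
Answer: $\frac{9045141}{864190} \approx 10.467$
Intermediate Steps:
$q{\left(T \right)} = T^{3}$ ($q{\left(T \right)} = T^{2} T = T^{3}$)
$\frac{37 \left(-18\right) q{\left(6 \right)}}{-14418} - \frac{4749}{-9710} = \frac{37 \left(-18\right) 6^{3}}{-14418} - \frac{4749}{-9710} = \left(-666\right) 216 \left(- \frac{1}{14418}\right) - - \frac{4749}{9710} = \left(-143856\right) \left(- \frac{1}{14418}\right) + \frac{4749}{9710} = \frac{888}{89} + \frac{4749}{9710} = \frac{9045141}{864190}$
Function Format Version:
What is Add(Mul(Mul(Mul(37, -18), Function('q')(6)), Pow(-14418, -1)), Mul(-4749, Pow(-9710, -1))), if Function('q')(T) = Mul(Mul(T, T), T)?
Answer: Rational(9045141, 864190) ≈ 10.467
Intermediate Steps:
Function('q')(T) = Pow(T, 3) (Function('q')(T) = Mul(Pow(T, 2), T) = Pow(T, 3))
Add(Mul(Mul(Mul(37, -18), Function('q')(6)), Pow(-14418, -1)), Mul(-4749, Pow(-9710, -1))) = Add(Mul(Mul(Mul(37, -18), Pow(6, 3)), Pow(-14418, -1)), Mul(-4749, Pow(-9710, -1))) = Add(Mul(Mul(-666, 216), Rational(-1, 14418)), Mul(-4749, Rational(-1, 9710))) = Add(Mul(-143856, Rational(-1, 14418)), Rational(4749, 9710)) = Add(Rational(888, 89), Rational(4749, 9710)) = Rational(9045141, 864190)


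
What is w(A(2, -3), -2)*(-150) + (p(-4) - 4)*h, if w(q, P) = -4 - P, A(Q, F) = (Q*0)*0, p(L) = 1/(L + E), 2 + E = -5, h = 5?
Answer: 3075/11 ≈ 279.55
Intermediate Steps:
E = -7 (E = -2 - 5 = -7)
p(L) = 1/(-7 + L) (p(L) = 1/(L - 7) = 1/(-7 + L))
A(Q, F) = 0 (A(Q, F) = 0*0 = 0)
w(A(2, -3), -2)*(-150) + (p(-4) - 4)*h = (-4 - 1*(-2))*(-150) + (1/(-7 - 4) - 4)*5 = (-4 + 2)*(-150) + (1/(-11) - 4)*5 = -2*(-150) + (-1/11 - 4)*5 = 300 - 45/11*5 = 300 - 225/11 = 3075/11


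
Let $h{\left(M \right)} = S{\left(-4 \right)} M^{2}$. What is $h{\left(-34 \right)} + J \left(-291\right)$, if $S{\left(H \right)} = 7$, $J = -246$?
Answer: $79678$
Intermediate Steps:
$h{\left(M \right)} = 7 M^{2}$
$h{\left(-34 \right)} + J \left(-291\right) = 7 \left(-34\right)^{2} - -71586 = 7 \cdot 1156 + 71586 = 8092 + 71586 = 79678$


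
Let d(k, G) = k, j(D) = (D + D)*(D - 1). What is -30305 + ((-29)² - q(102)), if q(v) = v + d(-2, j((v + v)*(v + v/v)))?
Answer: -29564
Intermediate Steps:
j(D) = 2*D*(-1 + D) (j(D) = (2*D)*(-1 + D) = 2*D*(-1 + D))
q(v) = -2 + v (q(v) = v - 2 = -2 + v)
-30305 + ((-29)² - q(102)) = -30305 + ((-29)² - (-2 + 102)) = -30305 + (841 - 1*100) = -30305 + (841 - 100) = -30305 + 741 = -29564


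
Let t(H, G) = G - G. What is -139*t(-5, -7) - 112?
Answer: -112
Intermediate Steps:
t(H, G) = 0
-139*t(-5, -7) - 112 = -139*0 - 112 = 0 - 112 = -112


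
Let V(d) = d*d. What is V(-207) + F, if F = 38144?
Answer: 80993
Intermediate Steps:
V(d) = d²
V(-207) + F = (-207)² + 38144 = 42849 + 38144 = 80993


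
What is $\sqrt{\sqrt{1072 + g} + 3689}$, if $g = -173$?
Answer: $\sqrt{3689 + \sqrt{899}} \approx 60.983$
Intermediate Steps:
$\sqrt{\sqrt{1072 + g} + 3689} = \sqrt{\sqrt{1072 - 173} + 3689} = \sqrt{\sqrt{899} + 3689} = \sqrt{3689 + \sqrt{899}}$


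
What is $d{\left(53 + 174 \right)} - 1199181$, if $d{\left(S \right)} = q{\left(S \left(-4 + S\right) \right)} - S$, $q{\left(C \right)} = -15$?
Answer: $-1199423$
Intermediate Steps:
$d{\left(S \right)} = -15 - S$
$d{\left(53 + 174 \right)} - 1199181 = \left(-15 - \left(53 + 174\right)\right) - 1199181 = \left(-15 - 227\right) - 1199181 = -242 - 1199181 = -1199423$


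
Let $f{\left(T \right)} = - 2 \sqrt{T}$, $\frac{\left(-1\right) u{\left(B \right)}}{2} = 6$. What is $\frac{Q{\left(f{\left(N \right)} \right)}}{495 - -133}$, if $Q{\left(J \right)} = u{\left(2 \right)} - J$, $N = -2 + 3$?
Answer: $- \frac{5}{314} \approx -0.015924$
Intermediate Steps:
$N = 1$
$u{\left(B \right)} = -12$ ($u{\left(B \right)} = \left(-2\right) 6 = -12$)
$Q{\left(J \right)} = -12 - J$
$\frac{Q{\left(f{\left(N \right)} \right)}}{495 - -133} = \frac{-12 - - 2 \sqrt{1}}{495 - -133} = \frac{-12 - \left(-2\right) 1}{495 + 133} = \frac{-12 - -2}{628} = \left(-12 + 2\right) \frac{1}{628} = \left(-10\right) \frac{1}{628} = - \frac{5}{314}$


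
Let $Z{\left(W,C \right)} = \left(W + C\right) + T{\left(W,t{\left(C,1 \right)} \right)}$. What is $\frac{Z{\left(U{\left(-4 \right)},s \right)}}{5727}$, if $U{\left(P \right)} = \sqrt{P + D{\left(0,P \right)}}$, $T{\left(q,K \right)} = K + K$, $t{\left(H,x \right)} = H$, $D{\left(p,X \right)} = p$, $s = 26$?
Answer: $\frac{26}{1909} + \frac{2 i}{5727} \approx 0.01362 + 0.00034922 i$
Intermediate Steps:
$T{\left(q,K \right)} = 2 K$
$U{\left(P \right)} = \sqrt{P}$ ($U{\left(P \right)} = \sqrt{P + 0} = \sqrt{P}$)
$Z{\left(W,C \right)} = W + 3 C$ ($Z{\left(W,C \right)} = \left(W + C\right) + 2 C = \left(C + W\right) + 2 C = W + 3 C$)
$\frac{Z{\left(U{\left(-4 \right)},s \right)}}{5727} = \frac{\sqrt{-4} + 3 \cdot 26}{5727} = \left(2 i + 78\right) \frac{1}{5727} = \left(78 + 2 i\right) \frac{1}{5727} = \frac{26}{1909} + \frac{2 i}{5727}$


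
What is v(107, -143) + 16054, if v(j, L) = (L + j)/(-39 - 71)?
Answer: 882988/55 ≈ 16054.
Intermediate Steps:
v(j, L) = -L/110 - j/110 (v(j, L) = (L + j)/(-110) = (L + j)*(-1/110) = -L/110 - j/110)
v(107, -143) + 16054 = (-1/110*(-143) - 1/110*107) + 16054 = (13/10 - 107/110) + 16054 = 18/55 + 16054 = 882988/55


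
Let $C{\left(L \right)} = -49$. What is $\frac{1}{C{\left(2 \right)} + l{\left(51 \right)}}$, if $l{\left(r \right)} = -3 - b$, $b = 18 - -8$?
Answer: $- \frac{1}{78} \approx -0.012821$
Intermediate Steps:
$b = 26$ ($b = 18 + 8 = 26$)
$l{\left(r \right)} = -29$ ($l{\left(r \right)} = -3 - 26 = -29$)
$\frac{1}{C{\left(2 \right)} + l{\left(51 \right)}} = \frac{1}{-49 - 29} = \frac{1}{-78} = - \frac{1}{78}$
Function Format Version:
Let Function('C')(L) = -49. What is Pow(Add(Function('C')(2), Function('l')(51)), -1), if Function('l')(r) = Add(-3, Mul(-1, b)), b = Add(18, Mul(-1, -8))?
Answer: Rational(-1, 78) ≈ -0.012821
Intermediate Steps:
b = 26 (b = Add(18, 8) = 26)
Function('l')(r) = -29 (Function('l')(r) = Add(-3, Mul(-1, 26)) = Add(-3, -26) = -29)
Pow(Add(Function('C')(2), Function('l')(51)), -1) = Pow(Add(-49, -29), -1) = Pow(-78, -1) = Rational(-1, 78)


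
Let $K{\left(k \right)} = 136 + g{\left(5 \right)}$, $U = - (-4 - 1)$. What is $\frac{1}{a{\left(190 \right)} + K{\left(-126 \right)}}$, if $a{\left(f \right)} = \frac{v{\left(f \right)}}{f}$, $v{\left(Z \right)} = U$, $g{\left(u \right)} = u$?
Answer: $\frac{38}{5359} \approx 0.0070909$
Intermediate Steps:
$U = 5$ ($U = \left(-1\right) \left(-5\right) = 5$)
$v{\left(Z \right)} = 5$
$a{\left(f \right)} = \frac{5}{f}$
$K{\left(k \right)} = 141$ ($K{\left(k \right)} = 136 + 5 = 141$)
$\frac{1}{a{\left(190 \right)} + K{\left(-126 \right)}} = \frac{1}{\frac{5}{190} + 141} = \frac{1}{5 \cdot \frac{1}{190} + 141} = \frac{1}{\frac{1}{38} + 141} = \frac{1}{\frac{5359}{38}} = \frac{38}{5359}$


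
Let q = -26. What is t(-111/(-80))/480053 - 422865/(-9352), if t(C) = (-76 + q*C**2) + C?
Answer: 11599796912189/256540323200 ≈ 45.216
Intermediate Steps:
t(C) = -76 + C - 26*C**2 (t(C) = (-76 - 26*C**2) + C = -76 + C - 26*C**2)
t(-111/(-80))/480053 - 422865/(-9352) = (-76 - 111/(-80) - 26*(-111/(-80))**2)/480053 - 422865/(-9352) = (-76 - 111*(-1/80) - 26*(-111*(-1/80))**2)*(1/480053) - 422865*(-1/9352) = (-76 + 111/80 - 26*(111/80)**2)*(1/480053) + 422865/9352 = (-76 + 111/80 - 26*12321/6400)*(1/480053) + 422865/9352 = (-76 + 111/80 - 160173/3200)*(1/480053) + 422865/9352 = -398933/3200*1/480053 + 422865/9352 = -398933/1536169600 + 422865/9352 = 11599796912189/256540323200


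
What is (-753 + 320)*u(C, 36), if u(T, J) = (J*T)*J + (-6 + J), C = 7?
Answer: -3941166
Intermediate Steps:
u(T, J) = -6 + J + T*J² (u(T, J) = T*J² + (-6 + J) = -6 + J + T*J²)
(-753 + 320)*u(C, 36) = (-753 + 320)*(-6 + 36 + 7*36²) = -433*(-6 + 36 + 7*1296) = -433*(-6 + 36 + 9072) = -433*9102 = -3941166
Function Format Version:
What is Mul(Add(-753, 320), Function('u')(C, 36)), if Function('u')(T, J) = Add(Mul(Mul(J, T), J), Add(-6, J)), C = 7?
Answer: -3941166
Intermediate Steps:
Function('u')(T, J) = Add(-6, J, Mul(T, Pow(J, 2))) (Function('u')(T, J) = Add(Mul(T, Pow(J, 2)), Add(-6, J)) = Add(-6, J, Mul(T, Pow(J, 2))))
Mul(Add(-753, 320), Function('u')(C, 36)) = Mul(Add(-753, 320), Add(-6, 36, Mul(7, Pow(36, 2)))) = Mul(-433, Add(-6, 36, Mul(7, 1296))) = Mul(-433, Add(-6, 36, 9072)) = Mul(-433, 9102) = -3941166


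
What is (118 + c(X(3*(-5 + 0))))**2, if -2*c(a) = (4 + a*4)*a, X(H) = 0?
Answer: 13924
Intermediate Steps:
c(a) = -a*(4 + 4*a)/2 (c(a) = -(4 + a*4)*a/2 = -(4 + 4*a)*a/2 = -a*(4 + 4*a)/2)
(118 + c(X(3*(-5 + 0))))**2 = (118 - 2*0*(1 + 0))**2 = (118 - 2*0*1)**2 = (118 + 0)**2 = 118**2 = 13924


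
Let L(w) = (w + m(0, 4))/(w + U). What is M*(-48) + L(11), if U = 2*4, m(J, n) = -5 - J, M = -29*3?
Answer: 79350/19 ≈ 4176.3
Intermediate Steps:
M = -87
U = 8
L(w) = (-5 + w)/(8 + w) (L(w) = (w + (-5 - 1*0))/(w + 8) = (w + (-5 + 0))/(8 + w) = (w - 5)/(8 + w) = (-5 + w)/(8 + w))
M*(-48) + L(11) = -87*(-48) + (-5 + 11)/(8 + 11) = 4176 + 6/19 = 79350/19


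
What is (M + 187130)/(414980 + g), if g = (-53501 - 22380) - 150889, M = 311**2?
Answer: 283851/188210 ≈ 1.5082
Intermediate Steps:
M = 96721
g = -226770 (g = -75881 - 150889 = -226770)
(M + 187130)/(414980 + g) = (96721 + 187130)/(414980 - 226770) = 283851/188210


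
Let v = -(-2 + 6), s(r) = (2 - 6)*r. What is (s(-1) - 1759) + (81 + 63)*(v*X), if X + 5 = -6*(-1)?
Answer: -2331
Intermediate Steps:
s(r) = -4*r
v = -4 (v = -1*4 = -4)
X = 1 (X = -5 - 6*(-1) = -5 + 6 = 1)
(s(-1) - 1759) + (81 + 63)*(v*X) = (-4*(-1) - 1759) + (81 + 63)*(-4*1) = (4 - 1759) + 144*(-4) = -1755 - 576 = -2331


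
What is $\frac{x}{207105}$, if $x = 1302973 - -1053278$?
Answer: $\frac{785417}{69035} \approx 11.377$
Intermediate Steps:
$x = 2356251$ ($x = 1302973 + 1053278 = 2356251$)
$\frac{x}{207105} = \frac{2356251}{207105} = 2356251 \cdot \frac{1}{207105} = \frac{785417}{69035}$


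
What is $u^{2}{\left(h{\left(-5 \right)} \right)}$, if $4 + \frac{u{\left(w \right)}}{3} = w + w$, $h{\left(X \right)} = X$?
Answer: $1764$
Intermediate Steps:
$u{\left(w \right)} = -12 + 6 w$ ($u{\left(w \right)} = -12 + 3 \left(w + w\right) = -12 + 3 \cdot 2 w = -12 + 6 w$)
$u^{2}{\left(h{\left(-5 \right)} \right)} = \left(-12 + 6 \left(-5\right)\right)^{2} = \left(-12 - 30\right)^{2} = \left(-42\right)^{2} = 1764$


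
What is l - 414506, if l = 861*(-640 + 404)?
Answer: -617702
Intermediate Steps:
l = -203196 (l = 861*(-236) = -203196)
l - 414506 = -203196 - 414506 = -617702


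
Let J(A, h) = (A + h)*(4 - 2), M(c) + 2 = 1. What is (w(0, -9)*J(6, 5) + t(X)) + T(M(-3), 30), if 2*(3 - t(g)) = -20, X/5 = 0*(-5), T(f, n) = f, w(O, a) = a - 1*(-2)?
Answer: -142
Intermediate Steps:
M(c) = -1 (M(c) = -2 + 1 = -1)
w(O, a) = 2 + a (w(O, a) = a + 2 = 2 + a)
X = 0 (X = 5*(0*(-5)) = 5*0 = 0)
J(A, h) = 2*A + 2*h (J(A, h) = (A + h)*2 = 2*A + 2*h)
t(g) = 13 (t(g) = 3 - ½*(-20) = 3 + 10 = 13)
(w(0, -9)*J(6, 5) + t(X)) + T(M(-3), 30) = ((2 - 9)*(2*6 + 2*5) + 13) - 1 = (-7*(12 + 10) + 13) - 1 = (-7*22 + 13) - 1 = (-154 + 13) - 1 = -141 - 1 = -142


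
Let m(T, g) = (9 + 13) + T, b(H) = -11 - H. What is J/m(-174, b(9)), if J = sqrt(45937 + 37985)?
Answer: -sqrt(83922)/152 ≈ -1.9059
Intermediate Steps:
m(T, g) = 22 + T
J = sqrt(83922) ≈ 289.69
J/m(-174, b(9)) = sqrt(83922)/(22 - 174) = sqrt(83922)/(-152) = sqrt(83922)*(-1/152) = -sqrt(83922)/152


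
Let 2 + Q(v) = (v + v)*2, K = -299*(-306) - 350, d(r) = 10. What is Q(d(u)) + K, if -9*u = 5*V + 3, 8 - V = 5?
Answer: 91182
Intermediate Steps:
V = 3 (V = 8 - 1*5 = 8 - 5 = 3)
u = -2 (u = -(5*3 + 3)/9 = -(15 + 3)/9 = -⅑*18 = -2)
K = 91144 (K = 91494 - 350 = 91144)
Q(v) = -2 + 4*v (Q(v) = -2 + (v + v)*2 = -2 + (2*v)*2 = -2 + 4*v)
Q(d(u)) + K = (-2 + 4*10) + 91144 = (-2 + 40) + 91144 = 38 + 91144 = 91182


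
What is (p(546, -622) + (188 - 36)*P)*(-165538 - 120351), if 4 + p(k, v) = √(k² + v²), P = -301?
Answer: 13081137084 - 14294450*√274 ≈ 1.2845e+10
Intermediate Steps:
p(k, v) = -4 + √(k² + v²)
(p(546, -622) + (188 - 36)*P)*(-165538 - 120351) = ((-4 + √(546² + (-622)²)) + (188 - 36)*(-301))*(-165538 - 120351) = ((-4 + √(298116 + 386884)) + 152*(-301))*(-285889) = ((-4 + √685000) - 45752)*(-285889) = ((-4 + 50*√274) - 45752)*(-285889) = (-45756 + 50*√274)*(-285889) = 13081137084 - 14294450*√274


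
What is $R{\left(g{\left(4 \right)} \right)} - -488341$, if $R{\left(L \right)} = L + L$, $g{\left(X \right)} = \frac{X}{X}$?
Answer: $488343$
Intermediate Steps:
$g{\left(X \right)} = 1$
$R{\left(L \right)} = 2 L$
$R{\left(g{\left(4 \right)} \right)} - -488341 = 2 \cdot 1 - -488341 = 2 + 488341 = 488343$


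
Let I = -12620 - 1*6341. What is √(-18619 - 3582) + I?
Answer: -18961 + 149*I ≈ -18961.0 + 149.0*I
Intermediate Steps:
I = -18961 (I = -12620 - 6341 = -18961)
√(-18619 - 3582) + I = √(-18619 - 3582) - 18961 = √(-22201) - 18961 = 149*I - 18961 = -18961 + 149*I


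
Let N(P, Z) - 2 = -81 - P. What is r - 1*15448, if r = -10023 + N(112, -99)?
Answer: -25662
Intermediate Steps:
N(P, Z) = -79 - P (N(P, Z) = 2 + (-81 - P) = -79 - P)
r = -10214 (r = -10023 + (-79 - 1*112) = -10023 + (-79 - 112) = -10023 - 191 = -10214)
r - 1*15448 = -10214 - 1*15448 = -10214 - 15448 = -25662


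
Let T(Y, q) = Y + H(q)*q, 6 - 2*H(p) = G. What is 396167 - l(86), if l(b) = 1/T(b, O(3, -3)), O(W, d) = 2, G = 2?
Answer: 35655029/90 ≈ 3.9617e+5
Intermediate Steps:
H(p) = 2 (H(p) = 3 - 1/2*2 = 3 - 1 = 2)
T(Y, q) = Y + 2*q
l(b) = 1/(4 + b) (l(b) = 1/(b + 2*2) = 1/(b + 4) = 1/(4 + b))
396167 - l(86) = 396167 - 1/(4 + 86) = 396167 - 1/90 = 35655029/90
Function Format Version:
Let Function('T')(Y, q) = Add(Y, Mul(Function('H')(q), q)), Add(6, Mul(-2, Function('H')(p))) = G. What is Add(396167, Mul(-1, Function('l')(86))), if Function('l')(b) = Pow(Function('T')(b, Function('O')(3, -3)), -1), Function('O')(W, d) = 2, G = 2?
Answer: Rational(35655029, 90) ≈ 3.9617e+5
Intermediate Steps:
Function('H')(p) = 2 (Function('H')(p) = Add(3, Mul(Rational(-1, 2), 2)) = Add(3, -1) = 2)
Function('T')(Y, q) = Add(Y, Mul(2, q))
Function('l')(b) = Pow(Add(4, b), -1) (Function('l')(b) = Pow(Add(b, Mul(2, 2)), -1) = Pow(Add(b, 4), -1) = Pow(Add(4, b), -1))
Add(396167, Mul(-1, Function('l')(86))) = Add(396167, Mul(-1, Pow(Add(4, 86), -1))) = Add(396167, Mul(-1, Pow(90, -1))) = Add(396167, Mul(-1, Rational(1, 90))) = Add(396167, Rational(-1, 90)) = Rational(35655029, 90)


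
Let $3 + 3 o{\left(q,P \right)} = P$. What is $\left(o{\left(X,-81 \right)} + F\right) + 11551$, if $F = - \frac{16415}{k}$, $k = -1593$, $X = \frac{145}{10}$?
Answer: $\frac{18372554}{1593} \approx 11533.0$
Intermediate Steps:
$X = \frac{29}{2}$ ($X = 145 \cdot \frac{1}{10} = \frac{29}{2} \approx 14.5$)
$o{\left(q,P \right)} = -1 + \frac{P}{3}$
$F = \frac{16415}{1593}$ ($F = - \frac{16415}{-1593} = \left(-16415\right) \left(- \frac{1}{1593}\right) = \frac{16415}{1593} \approx 10.304$)
$\left(o{\left(X,-81 \right)} + F\right) + 11551 = \left(\left(-1 + \frac{1}{3} \left(-81\right)\right) + \frac{16415}{1593}\right) + 11551 = \left(\left(-1 - 27\right) + \frac{16415}{1593}\right) + 11551 = \left(-28 + \frac{16415}{1593}\right) + 11551 = - \frac{28189}{1593} + 11551 = \frac{18372554}{1593}$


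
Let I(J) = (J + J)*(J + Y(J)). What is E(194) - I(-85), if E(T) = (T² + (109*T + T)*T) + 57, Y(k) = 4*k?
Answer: 4105403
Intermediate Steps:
I(J) = 10*J² (I(J) = (J + J)*(J + 4*J) = (2*J)*(5*J) = 10*J²)
E(T) = 57 + 111*T² (E(T) = (T² + (110*T)*T) + 57 = (T² + 110*T²) + 57 = 111*T² + 57 = 57 + 111*T²)
E(194) - I(-85) = (57 + 111*194²) - 10*(-85)² = (57 + 111*37636) - 10*7225 = (57 + 4177596) - 1*72250 = 4177653 - 72250 = 4105403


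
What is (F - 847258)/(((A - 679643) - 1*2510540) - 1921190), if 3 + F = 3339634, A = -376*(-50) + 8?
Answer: -2492373/5092565 ≈ -0.48941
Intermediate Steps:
A = 18808 (A = 18800 + 8 = 18808)
F = 3339631 (F = -3 + 3339634 = 3339631)
(F - 847258)/(((A - 679643) - 1*2510540) - 1921190) = (3339631 - 847258)/(((18808 - 679643) - 1*2510540) - 1921190) = 2492373/((-660835 - 2510540) - 1921190) = 2492373/(-3171375 - 1921190) = 2492373/(-5092565) = 2492373*(-1/5092565) = -2492373/5092565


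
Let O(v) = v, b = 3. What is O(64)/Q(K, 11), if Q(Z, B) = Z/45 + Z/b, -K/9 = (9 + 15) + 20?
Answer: -5/11 ≈ -0.45455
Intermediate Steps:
K = -396 (K = -9*((9 + 15) + 20) = -9*(24 + 20) = -9*44 = -396)
Q(Z, B) = 16*Z/45 (Q(Z, B) = Z/45 + Z/3 = 16*Z/45)
O(64)/Q(K, 11) = 64/(((16/45)*(-396))) = 64/(-704/5) = 64*(-5/704) = -5/11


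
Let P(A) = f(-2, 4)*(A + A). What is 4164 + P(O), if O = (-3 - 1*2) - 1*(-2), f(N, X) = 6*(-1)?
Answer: 4200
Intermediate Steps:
f(N, X) = -6
O = -3 (O = (-3 - 2) + 2 = -5 + 2 = -3)
P(A) = -12*A (P(A) = -6*(A + A) = -12*A)
4164 + P(O) = 4164 - 12*(-3) = 4164 + 36 = 4200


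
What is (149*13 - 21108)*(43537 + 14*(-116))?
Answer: -803514123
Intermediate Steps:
(149*13 - 21108)*(43537 + 14*(-116)) = (1937 - 21108)*(43537 - 1624) = -19171*41913 = -803514123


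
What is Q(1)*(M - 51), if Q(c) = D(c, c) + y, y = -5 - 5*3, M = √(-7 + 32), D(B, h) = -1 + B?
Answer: 920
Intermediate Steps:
M = 5 (M = √25 = 5)
y = -20 (y = -5 - 15 = -20)
Q(c) = -21 + c (Q(c) = (-1 + c) - 20 = -21 + c)
Q(1)*(M - 51) = (-21 + 1)*(5 - 51) = -20*(-46) = 920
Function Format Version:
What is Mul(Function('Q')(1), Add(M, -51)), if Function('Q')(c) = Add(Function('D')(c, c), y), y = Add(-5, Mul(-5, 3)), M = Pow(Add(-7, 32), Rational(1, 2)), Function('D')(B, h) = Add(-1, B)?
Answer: 920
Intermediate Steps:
M = 5 (M = Pow(25, Rational(1, 2)) = 5)
y = -20 (y = Add(-5, -15) = -20)
Function('Q')(c) = Add(-21, c) (Function('Q')(c) = Add(Add(-1, c), -20) = Add(-21, c))
Mul(Function('Q')(1), Add(M, -51)) = Mul(Add(-21, 1), Add(5, -51)) = Mul(-20, -46) = 920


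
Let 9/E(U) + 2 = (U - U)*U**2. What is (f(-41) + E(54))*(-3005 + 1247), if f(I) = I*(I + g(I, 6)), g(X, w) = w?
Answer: -2514819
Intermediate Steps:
E(U) = -9/2 (E(U) = 9/(-2 + (U - U)*U**2) = 9/(-2 + 0*U**2) = 9/(-2 + 0) = 9/(-2) = 9*(-1/2) = -9/2)
f(I) = I*(6 + I) (f(I) = I*(I + 6) = I*(6 + I))
(f(-41) + E(54))*(-3005 + 1247) = (-41*(6 - 41) - 9/2)*(-3005 + 1247) = (-41*(-35) - 9/2)*(-1758) = (1435 - 9/2)*(-1758) = (2861/2)*(-1758) = -2514819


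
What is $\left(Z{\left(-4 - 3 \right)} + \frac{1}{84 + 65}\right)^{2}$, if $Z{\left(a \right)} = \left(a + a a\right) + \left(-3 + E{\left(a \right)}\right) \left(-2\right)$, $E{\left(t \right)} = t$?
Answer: $\frac{85359121}{22201} \approx 3844.8$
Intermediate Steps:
$Z{\left(a \right)} = 6 + a^{2} - a$ ($Z{\left(a \right)} = \left(a + a a\right) + \left(-3 + a\right) \left(-2\right) = \left(a + a^{2}\right) - \left(-6 + 2 a\right) = 6 + a^{2} - a$)
$\left(Z{\left(-4 - 3 \right)} + \frac{1}{84 + 65}\right)^{2} = \left(\left(6 + \left(-4 - 3\right)^{2} - \left(-4 - 3\right)\right) + \frac{1}{84 + 65}\right)^{2} = \left(\left(6 + \left(-7\right)^{2} - -7\right) + \frac{1}{149}\right)^{2} = \left(\left(6 + 49 + 7\right) + \frac{1}{149}\right)^{2} = \left(62 + \frac{1}{149}\right)^{2} = \left(\frac{9239}{149}\right)^{2} = \frac{85359121}{22201}$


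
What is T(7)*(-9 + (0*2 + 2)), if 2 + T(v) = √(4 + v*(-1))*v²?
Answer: 14 - 343*I*√3 ≈ 14.0 - 594.09*I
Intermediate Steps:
T(v) = -2 + v²*√(4 - v) (T(v) = -2 + √(4 + v*(-1))*v² = -2 + √(4 - v)*v² = -2 + v²*√(4 - v))
T(7)*(-9 + (0*2 + 2)) = (-2 + 7²*√(4 - 1*7))*(-9 + (0*2 + 2)) = (-2 + 49*√(4 - 7))*(-9 + (0 + 2)) = (-2 + 49*√(-3))*(-9 + 2) = (-2 + 49*(I*√3))*(-7) = (-2 + 49*I*√3)*(-7) = 14 - 343*I*√3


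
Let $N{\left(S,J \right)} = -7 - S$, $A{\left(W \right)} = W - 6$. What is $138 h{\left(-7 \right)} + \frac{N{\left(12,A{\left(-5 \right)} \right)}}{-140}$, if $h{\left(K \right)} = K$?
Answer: $- \frac{135221}{140} \approx -965.86$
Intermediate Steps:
$A{\left(W \right)} = -6 + W$ ($A{\left(W \right)} = W - 6 = -6 + W$)
$138 h{\left(-7 \right)} + \frac{N{\left(12,A{\left(-5 \right)} \right)}}{-140} = 138 \left(-7\right) + \frac{-7 - 12}{-140} = -966 + \left(-7 - 12\right) \left(- \frac{1}{140}\right) = -966 - - \frac{19}{140} = -966 + \frac{19}{140} = - \frac{135221}{140}$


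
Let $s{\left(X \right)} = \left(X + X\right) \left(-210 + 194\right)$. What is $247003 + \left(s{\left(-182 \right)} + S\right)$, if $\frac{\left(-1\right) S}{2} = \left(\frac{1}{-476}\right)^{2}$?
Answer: $\frac{28642265175}{113288} \approx 2.5283 \cdot 10^{5}$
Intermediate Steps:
$S = - \frac{1}{113288}$ ($S = - 2 \left(\frac{1}{-476}\right)^{2} = - 2 \left(- \frac{1}{476}\right)^{2} = \left(-2\right) \frac{1}{226576} = - \frac{1}{113288} \approx -8.8271 \cdot 10^{-6}$)
$s{\left(X \right)} = - 32 X$ ($s{\left(X \right)} = 2 X \left(-16\right) = - 32 X$)
$247003 + \left(s{\left(-182 \right)} + S\right) = 247003 - - \frac{659789311}{113288} = 247003 + \left(5824 - \frac{1}{113288}\right) = 247003 + \frac{659789311}{113288} = \frac{28642265175}{113288}$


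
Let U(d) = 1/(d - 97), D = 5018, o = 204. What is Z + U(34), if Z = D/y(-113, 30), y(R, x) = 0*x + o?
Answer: 52655/2142 ≈ 24.582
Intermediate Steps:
y(R, x) = 204 (y(R, x) = 0*x + 204 = 0 + 204 = 204)
Z = 2509/102 (Z = 5018/204 = 5018*(1/204) = 2509/102 ≈ 24.598)
U(d) = 1/(-97 + d)
Z + U(34) = 2509/102 + 1/(-97 + 34) = 2509/102 + 1/(-63) = 2509/102 - 1/63 = 52655/2142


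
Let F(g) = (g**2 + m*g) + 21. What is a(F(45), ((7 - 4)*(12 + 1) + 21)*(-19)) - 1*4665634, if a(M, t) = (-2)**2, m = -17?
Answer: -4665630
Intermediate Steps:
F(g) = 21 + g**2 - 17*g (F(g) = (g**2 - 17*g) + 21 = 21 + g**2 - 17*g)
a(M, t) = 4
a(F(45), ((7 - 4)*(12 + 1) + 21)*(-19)) - 1*4665634 = 4 - 1*4665634 = 4 - 4665634 = -4665630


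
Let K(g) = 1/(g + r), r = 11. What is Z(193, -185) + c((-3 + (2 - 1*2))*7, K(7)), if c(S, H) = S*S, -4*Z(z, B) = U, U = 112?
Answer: 413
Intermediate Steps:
Z(z, B) = -28 (Z(z, B) = -¼*112 = -28)
K(g) = 1/(11 + g) (K(g) = 1/(g + 11) = 1/(11 + g))
c(S, H) = S²
Z(193, -185) + c((-3 + (2 - 1*2))*7, K(7)) = -28 + ((-3 + (2 - 1*2))*7)² = -28 + ((-3 + (2 - 2))*7)² = -28 + ((-3 + 0)*7)² = -28 + (-3*7)² = -28 + (-21)² = -28 + 441 = 413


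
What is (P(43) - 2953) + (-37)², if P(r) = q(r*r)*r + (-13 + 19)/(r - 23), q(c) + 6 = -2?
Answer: -19277/10 ≈ -1927.7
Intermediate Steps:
q(c) = -8 (q(c) = -6 - 2 = -8)
P(r) = -8*r + 6/(-23 + r) (P(r) = -8*r + (-13 + 19)/(r - 23) = -8*r + 6/(-23 + r))
(P(43) - 2953) + (-37)² = (2*(3 - 4*43² + 92*43)/(-23 + 43) - 2953) + (-37)² = (2*(3 - 4*1849 + 3956)/20 - 2953) + 1369 = (2*(1/20)*(3 - 7396 + 3956) - 2953) + 1369 = (2*(1/20)*(-3437) - 2953) + 1369 = (-3437/10 - 2953) + 1369 = -32967/10 + 1369 = -19277/10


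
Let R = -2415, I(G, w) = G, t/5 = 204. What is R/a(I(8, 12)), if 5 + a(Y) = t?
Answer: -69/29 ≈ -2.3793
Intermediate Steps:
t = 1020 (t = 5*204 = 1020)
a(Y) = 1015 (a(Y) = -5 + 1020 = 1015)
R/a(I(8, 12)) = -2415/1015 = -2415*1/1015 = -69/29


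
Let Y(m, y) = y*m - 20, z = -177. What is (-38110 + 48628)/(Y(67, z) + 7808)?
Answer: -3506/1357 ≈ -2.5836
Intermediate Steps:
Y(m, y) = -20 + m*y (Y(m, y) = m*y - 20 = -20 + m*y)
(-38110 + 48628)/(Y(67, z) + 7808) = (-38110 + 48628)/((-20 + 67*(-177)) + 7808) = 10518/((-20 - 11859) + 7808) = 10518/(-11879 + 7808) = 10518/(-4071) = 10518*(-1/4071) = -3506/1357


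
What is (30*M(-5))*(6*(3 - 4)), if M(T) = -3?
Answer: 540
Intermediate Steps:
(30*M(-5))*(6*(3 - 4)) = (30*(-3))*(6*(3 - 4)) = -540*(-1) = -90*(-6) = 540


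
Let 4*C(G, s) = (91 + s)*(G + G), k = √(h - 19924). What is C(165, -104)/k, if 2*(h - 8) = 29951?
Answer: 2145*I*√19762/19762 ≈ 15.258*I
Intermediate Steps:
h = 29967/2 (h = 8 + (½)*29951 = 8 + 29951/2 = 29967/2 ≈ 14984.)
k = I*√19762/2 (k = √(29967/2 - 19924) = √(-9881/2) = I*√19762/2 ≈ 70.289*I)
C(G, s) = G*(91 + s)/2 (C(G, s) = ((91 + s)*(G + G))/4 = ((91 + s)*(2*G))/4 = (2*G*(91 + s))/4 = G*(91 + s)/2)
C(165, -104)/k = ((½)*165*(91 - 104))/((I*√19762/2)) = ((½)*165*(-13))*(-I*√19762/9881) = -(-2145)*I*√19762/19762 = 2145*I*√19762/19762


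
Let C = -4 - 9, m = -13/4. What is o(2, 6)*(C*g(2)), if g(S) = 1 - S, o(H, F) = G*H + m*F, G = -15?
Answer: -1287/2 ≈ -643.50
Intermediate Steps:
m = -13/4 (m = -13*¼ = -13/4 ≈ -3.2500)
o(H, F) = -15*H - 13*F/4
C = -13
o(2, 6)*(C*g(2)) = (-15*2 - 13/4*6)*(-13*(1 - 1*2)) = (-30 - 39/2)*(-13*(1 - 2)) = -(-1287)*(-1)/2 = -99/2*13 = -1287/2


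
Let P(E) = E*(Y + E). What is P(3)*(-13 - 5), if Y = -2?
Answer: -54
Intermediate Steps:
P(E) = E*(-2 + E)
P(3)*(-13 - 5) = (3*(-2 + 3))*(-13 - 5) = (3*1)*(-18) = 3*(-18) = -54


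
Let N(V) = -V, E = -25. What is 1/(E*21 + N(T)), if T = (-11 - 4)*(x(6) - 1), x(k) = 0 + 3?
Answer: -1/495 ≈ -0.0020202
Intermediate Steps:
x(k) = 3
T = -30 (T = (-11 - 4)*(3 - 1) = -15*2 = -30)
1/(E*21 + N(T)) = 1/(-25*21 - 1*(-30)) = 1/(-525 + 30) = 1/(-495) = -1/495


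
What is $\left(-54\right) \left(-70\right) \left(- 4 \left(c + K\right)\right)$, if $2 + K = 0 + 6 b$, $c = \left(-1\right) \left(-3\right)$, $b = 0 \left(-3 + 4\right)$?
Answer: $-15120$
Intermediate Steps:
$b = 0$ ($b = 0 \cdot 1 = 0$)
$c = 3$
$K = -2$ ($K = -2 + \left(0 + 6 \cdot 0\right) = -2 + \left(0 + 0\right) = -2 + 0 = -2$)
$\left(-54\right) \left(-70\right) \left(- 4 \left(c + K\right)\right) = \left(-54\right) \left(-70\right) \left(- 4 \left(3 - 2\right)\right) = 3780 \left(\left(-4\right) 1\right) = 3780 \left(-4\right) = -15120$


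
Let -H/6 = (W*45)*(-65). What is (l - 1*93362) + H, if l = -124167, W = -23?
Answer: -621179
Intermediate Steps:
H = -403650 (H = -6*(-23*45)*(-65) = -(-6210)*(-65) = -6*67275 = -403650)
(l - 1*93362) + H = (-124167 - 1*93362) - 403650 = (-124167 - 93362) - 403650 = -217529 - 403650 = -621179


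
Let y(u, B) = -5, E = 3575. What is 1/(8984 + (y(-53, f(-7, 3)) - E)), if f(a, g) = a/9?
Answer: 1/5404 ≈ 0.00018505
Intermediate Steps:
f(a, g) = a/9 (f(a, g) = a*(⅑) = a/9)
1/(8984 + (y(-53, f(-7, 3)) - E)) = 1/(8984 + (-5 - 1*3575)) = 1/(8984 + (-5 - 3575)) = 1/(8984 - 3580) = 1/5404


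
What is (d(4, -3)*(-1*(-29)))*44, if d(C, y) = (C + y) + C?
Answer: 6380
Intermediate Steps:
d(C, y) = y + 2*C
(d(4, -3)*(-1*(-29)))*44 = ((-3 + 2*4)*(-1*(-29)))*44 = ((-3 + 8)*29)*44 = (5*29)*44 = 145*44 = 6380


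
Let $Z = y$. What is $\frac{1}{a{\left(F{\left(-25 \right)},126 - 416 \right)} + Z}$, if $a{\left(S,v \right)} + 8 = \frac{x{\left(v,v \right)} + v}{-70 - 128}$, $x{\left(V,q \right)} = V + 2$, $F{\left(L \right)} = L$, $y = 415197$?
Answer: $\frac{99}{41104000} \approx 2.4085 \cdot 10^{-6}$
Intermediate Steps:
$x{\left(V,q \right)} = 2 + V$
$Z = 415197$
$a{\left(S,v \right)} = - \frac{793}{99} - \frac{v}{99}$ ($a{\left(S,v \right)} = -8 + \frac{\left(2 + v\right) + v}{-70 - 128} = -8 + \frac{2 + 2 v}{-198} = -8 + \left(2 + 2 v\right) \left(- \frac{1}{198}\right) = -8 - \left(\frac{1}{99} + \frac{v}{99}\right) = - \frac{793}{99} - \frac{v}{99}$)
$\frac{1}{a{\left(F{\left(-25 \right)},126 - 416 \right)} + Z} = \frac{1}{\left(- \frac{793}{99} - \frac{126 - 416}{99}\right) + 415197} = \frac{1}{\left(- \frac{793}{99} - - \frac{290}{99}\right) + 415197} = \frac{1}{\left(- \frac{793}{99} + \frac{290}{99}\right) + 415197} = \frac{1}{- \frac{503}{99} + 415197} = \frac{1}{\frac{41104000}{99}} = \frac{99}{41104000}$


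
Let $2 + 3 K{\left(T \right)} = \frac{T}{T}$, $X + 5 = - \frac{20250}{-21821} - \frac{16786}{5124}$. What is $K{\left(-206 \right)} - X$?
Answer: $\frac{18674049}{2662162} \approx 7.0146$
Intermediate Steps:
$X = - \frac{58684309}{7986486}$ ($X = -5 - \left(- \frac{20250}{21821} + \frac{1199}{366}\right) = -5 - \frac{18751879}{7986486} = - \frac{58684309}{7986486} \approx -7.348$)
$K{\left(T \right)} = - \frac{1}{3}$ ($K{\left(T \right)} = - \frac{2}{3} + \frac{T \frac{1}{T}}{3} = - \frac{2}{3} + \frac{1}{3} \cdot 1 = - \frac{2}{3} + \frac{1}{3} = - \frac{1}{3}$)
$K{\left(-206 \right)} - X = - \frac{1}{3} - - \frac{58684309}{7986486} = - \frac{1}{3} + \frac{58684309}{7986486} = \frac{18674049}{2662162}$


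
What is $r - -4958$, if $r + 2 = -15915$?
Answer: $-10959$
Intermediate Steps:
$r = -15917$ ($r = -2 - 15915 = -15917$)
$r - -4958 = -15917 - -4958 = -15917 + 4958 = -10959$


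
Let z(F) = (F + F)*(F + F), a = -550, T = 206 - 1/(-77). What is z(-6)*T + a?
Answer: 2241922/77 ≈ 29116.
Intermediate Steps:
T = 15863/77 (T = 206 - 1*(-1/77) = 206 + 1/77 = 15863/77 ≈ 206.01)
z(F) = 4*F² (z(F) = (2*F)*(2*F) = 4*F²)
z(-6)*T + a = (4*(-6)²)*(15863/77) - 550 = (4*36)*(15863/77) - 550 = 144*(15863/77) - 550 = 2284272/77 - 550 = 2241922/77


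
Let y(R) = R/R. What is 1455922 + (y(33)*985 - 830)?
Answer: 1456077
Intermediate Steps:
y(R) = 1
1455922 + (y(33)*985 - 830) = 1455922 + (1*985 - 830) = 1455922 + (985 - 830) = 1455922 + 155 = 1456077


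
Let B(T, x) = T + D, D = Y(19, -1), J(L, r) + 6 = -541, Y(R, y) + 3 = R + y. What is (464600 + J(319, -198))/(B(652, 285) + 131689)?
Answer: 464053/132356 ≈ 3.5061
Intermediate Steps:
Y(R, y) = -3 + R + y (Y(R, y) = -3 + (R + y) = -3 + R + y)
J(L, r) = -547 (J(L, r) = -6 - 541 = -547)
D = 15 (D = -3 + 19 - 1 = 15)
B(T, x) = 15 + T (B(T, x) = T + 15 = 15 + T)
(464600 + J(319, -198))/(B(652, 285) + 131689) = (464600 - 547)/((15 + 652) + 131689) = 464053/(667 + 131689) = 464053/132356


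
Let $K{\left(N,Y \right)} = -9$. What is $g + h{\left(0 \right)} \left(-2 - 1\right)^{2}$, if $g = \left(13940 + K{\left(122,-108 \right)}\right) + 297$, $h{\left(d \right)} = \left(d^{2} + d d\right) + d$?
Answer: $14228$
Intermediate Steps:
$h{\left(d \right)} = d + 2 d^{2}$ ($h{\left(d \right)} = \left(d^{2} + d^{2}\right) + d = 2 d^{2} + d = d + 2 d^{2}$)
$g = 14228$ ($g = \left(13940 - 9\right) + 297 = 13931 + 297 = 14228$)
$g + h{\left(0 \right)} \left(-2 - 1\right)^{2} = 14228 + 0 \left(1 + 2 \cdot 0\right) \left(-2 - 1\right)^{2} = 14228 + 0 \left(1 + 0\right) \left(-3\right)^{2} = 14228 + 0 \cdot 1 \cdot 9 = 14228 + 0 \cdot 9 = 14228 + 0 = 14228$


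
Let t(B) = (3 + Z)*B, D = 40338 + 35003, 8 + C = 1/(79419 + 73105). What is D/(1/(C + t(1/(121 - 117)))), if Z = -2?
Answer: -22264395615/38131 ≈ -5.8389e+5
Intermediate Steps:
C = -1220191/152524 (C = -8 + 1/(79419 + 73105) = -8 + 1/152524 = -1220191/152524 ≈ -8.0000)
D = 75341
t(B) = B (t(B) = (3 - 2)*B = 1*B = B)
D/(1/(C + t(1/(121 - 117)))) = 75341/(1/(-1220191/152524 + 1/(121 - 117))) = 75341/(1/(-1220191/152524 + 1/4)) = 75341/(1/(-295515/38131)) = 75341/(-38131/295515) = 75341*(-295515/38131) = -22264395615/38131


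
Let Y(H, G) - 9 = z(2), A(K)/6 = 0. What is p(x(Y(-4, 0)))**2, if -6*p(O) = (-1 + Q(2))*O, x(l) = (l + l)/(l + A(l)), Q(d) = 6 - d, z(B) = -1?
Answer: 1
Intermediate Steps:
A(K) = 0 (A(K) = 6*0 = 0)
Y(H, G) = 8 (Y(H, G) = 9 - 1 = 8)
x(l) = 2 (x(l) = (l + l)/(l + 0) = (2*l)/l = 2)
p(O) = -O/2 (p(O) = -(-1 + (6 - 1*2))*O/6 = -(-1 + (6 - 2))*O/6 = -(-1 + 4)*O/6 = -O/2)
p(x(Y(-4, 0)))**2 = (-1/2*2)**2 = (-1)**2 = 1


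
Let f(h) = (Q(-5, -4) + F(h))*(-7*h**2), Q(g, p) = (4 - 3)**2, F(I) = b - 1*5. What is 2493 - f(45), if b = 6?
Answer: 30843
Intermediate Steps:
F(I) = 1 (F(I) = 6 - 1*5 = 6 - 5 = 1)
Q(g, p) = 1 (Q(g, p) = 1**2 = 1)
f(h) = -14*h**2 (f(h) = (1 + 1)*(-7*h**2) = 2*(-7*h**2) = -14*h**2)
2493 - f(45) = 2493 - (-14)*45**2 = 2493 - (-14)*2025 = 2493 - 1*(-28350) = 2493 + 28350 = 30843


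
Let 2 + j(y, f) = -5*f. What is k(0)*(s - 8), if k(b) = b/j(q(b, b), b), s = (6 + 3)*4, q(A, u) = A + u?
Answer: 0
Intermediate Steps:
s = 36 (s = 9*4 = 36)
j(y, f) = -2 - 5*f
k(b) = b/(-2 - 5*b)
k(0)*(s - 8) = (-1*0/(2 + 5*0))*(36 - 8) = -1*0/(2 + 0)*28 = -1*0/2*28 = -1*0*1/2*28 = 0*28 = 0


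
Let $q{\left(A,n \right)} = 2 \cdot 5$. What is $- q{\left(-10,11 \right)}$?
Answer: $-10$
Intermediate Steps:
$q{\left(A,n \right)} = 10$
$- q{\left(-10,11 \right)} = \left(-1\right) 10 = -10$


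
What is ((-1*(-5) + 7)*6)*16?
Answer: 1152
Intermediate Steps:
((-1*(-5) + 7)*6)*16 = ((5 + 7)*6)*16 = (12*6)*16 = 72*16 = 1152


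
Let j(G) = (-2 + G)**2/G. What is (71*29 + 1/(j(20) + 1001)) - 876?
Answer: 6016743/5086 ≈ 1183.0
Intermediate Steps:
j(G) = (-2 + G)**2/G
(71*29 + 1/(j(20) + 1001)) - 876 = (71*29 + 1/((-2 + 20)**2/20 + 1001)) - 876 = (2059 + 1/((1/20)*18**2 + 1001)) - 876 = (2059 + 1/((1/20)*324 + 1001)) - 876 = (2059 + 1/(81/5 + 1001)) - 876 = (2059 + 1/(5086/5)) - 876 = (2059 + 5/5086) - 876 = 10472079/5086 - 876 = 6016743/5086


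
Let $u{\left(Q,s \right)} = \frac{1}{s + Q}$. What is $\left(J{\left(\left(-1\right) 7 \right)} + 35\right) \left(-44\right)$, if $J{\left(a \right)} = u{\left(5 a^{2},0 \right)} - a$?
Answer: $- \frac{452804}{245} \approx -1848.2$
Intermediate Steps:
$u{\left(Q,s \right)} = \frac{1}{Q + s}$
$J{\left(a \right)} = - a + \frac{1}{5 a^{2}}$ ($J{\left(a \right)} = \frac{1}{5 a^{2} + 0} - a = \frac{1}{5 a^{2}} - a = - a + \frac{1}{5 a^{2}}$)
$\left(J{\left(\left(-1\right) 7 \right)} + 35\right) \left(-44\right) = \left(\left(- \left(-1\right) 7 + \frac{1}{5 \cdot 49}\right) + 35\right) \left(-44\right) = \left(\left(\left(-1\right) \left(-7\right) + \frac{1}{5 \cdot 49}\right) + 35\right) \left(-44\right) = \left(\left(7 + \frac{1}{5} \cdot \frac{1}{49}\right) + 35\right) \left(-44\right) = \left(\left(7 + \frac{1}{245}\right) + 35\right) \left(-44\right) = \left(\frac{1716}{245} + 35\right) \left(-44\right) = \frac{10291}{245} \left(-44\right) = - \frac{452804}{245}$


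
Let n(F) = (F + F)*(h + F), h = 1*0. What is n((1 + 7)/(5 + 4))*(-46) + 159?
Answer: 6991/81 ≈ 86.309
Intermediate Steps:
h = 0
n(F) = 2*F**2 (n(F) = (F + F)*(0 + F) = (2*F)*F = 2*F**2)
n((1 + 7)/(5 + 4))*(-46) + 159 = (2*((1 + 7)/(5 + 4))**2)*(-46) + 159 = (2*(8/9)**2)*(-46) + 159 = (2*(64/81))*(-46) + 159 = (128/81)*(-46) + 159 = -5888/81 + 159 = 6991/81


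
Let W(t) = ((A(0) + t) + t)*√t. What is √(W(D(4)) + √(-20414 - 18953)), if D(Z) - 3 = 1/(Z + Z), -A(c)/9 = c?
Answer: √(125*√2 + 16*I*√39367)/4 ≈ 10.241 + 9.6868*I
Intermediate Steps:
A(c) = -9*c
D(Z) = 3 + 1/(2*Z) (D(Z) = 3 + 1/(Z + Z) = 3 + 1/(2*Z))
W(t) = 2*t^(3/2) (W(t) = ((-9*0 + t) + t)*√t = ((0 + t) + t)*√t = (t + t)*√t = (2*t)*√t = 2*t^(3/2))
√(W(D(4)) + √(-20414 - 18953)) = √(2*(3 + (½)/4)^(3/2) + √(-20414 - 18953)) = √(2*(3 + (½)*(¼))^(3/2) + √(-39367)) = √(2*(3 + ⅛)^(3/2) + I*√39367) = √(2*(25/8)^(3/2) + I*√39367) = √(2*(125*√2/32) + I*√39367) = √(125*√2/16 + I*√39367)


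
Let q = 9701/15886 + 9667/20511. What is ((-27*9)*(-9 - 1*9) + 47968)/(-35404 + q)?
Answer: -17054999301132/11535607012211 ≈ -1.4785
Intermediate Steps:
q = 352547173/325837746 (q = 9701*(1/15886) + 9667*(1/20511) = 9701/15886 + 9667/20511 = 352547173/325837746 ≈ 1.0820)
((-27*9)*(-9 - 1*9) + 47968)/(-35404 + q) = ((-27*9)*(-9 - 1*9) + 47968)/(-35404 + 352547173/325837746) = (-243*(-9 - 9) + 47968)/(-11535607012211/325837746) = (-243*(-18) + 47968)*(-325837746/11535607012211) = (4374 + 47968)*(-325837746/11535607012211) = 52342*(-325837746/11535607012211) = -17054999301132/11535607012211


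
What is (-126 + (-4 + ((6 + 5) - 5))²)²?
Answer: 14884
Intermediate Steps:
(-126 + (-4 + ((6 + 5) - 5))²)² = (-126 + (-4 + (11 - 5))²)² = (-126 + (-4 + 6)²)² = (-126 + 2²)² = (-126 + 4)² = (-122)² = 14884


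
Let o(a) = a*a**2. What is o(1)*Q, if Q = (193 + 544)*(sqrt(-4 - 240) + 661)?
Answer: 487157 + 1474*I*sqrt(61) ≈ 4.8716e+5 + 11512.0*I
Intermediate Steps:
Q = 487157 + 1474*I*sqrt(61) (Q = 737*(sqrt(-244) + 661) = 737*(2*I*sqrt(61) + 661) = 737*(661 + 2*I*sqrt(61)) = 487157 + 1474*I*sqrt(61) ≈ 4.8716e+5 + 11512.0*I)
o(a) = a**3
o(1)*Q = 1**3*(487157 + 1474*I*sqrt(61)) = 1*(487157 + 1474*I*sqrt(61)) = 487157 + 1474*I*sqrt(61)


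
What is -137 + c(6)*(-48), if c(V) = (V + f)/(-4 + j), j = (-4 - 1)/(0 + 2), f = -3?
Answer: -1493/13 ≈ -114.85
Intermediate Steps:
j = -5/2 ≈ -2.5000
c(V) = 6/13 - 2*V/13 (c(V) = (V - 3)/(-4 - 5/2) = (-3 + V)/(-13/2) = (-3 + V)*(-2/13) = 6/13 - 2*V/13)
-137 + c(6)*(-48) = -137 + (6/13 - 2/13*6)*(-48) = -137 + (6/13 - 12/13)*(-48) = -137 - 6/13*(-48) = -137 + 288/13 = -1493/13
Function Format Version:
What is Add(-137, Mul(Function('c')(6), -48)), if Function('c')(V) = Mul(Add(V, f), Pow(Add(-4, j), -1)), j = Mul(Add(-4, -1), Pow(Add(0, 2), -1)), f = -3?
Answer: Rational(-1493, 13) ≈ -114.85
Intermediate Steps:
j = Rational(-5, 2) (j = Mul(-5, Pow(2, -1)) = Mul(-5, Rational(1, 2)) = Rational(-5, 2) ≈ -2.5000)
Function('c')(V) = Add(Rational(6, 13), Mul(Rational(-2, 13), V)) (Function('c')(V) = Mul(Add(V, -3), Pow(Add(-4, Rational(-5, 2)), -1)) = Mul(Add(-3, V), Pow(Rational(-13, 2), -1)) = Mul(Add(-3, V), Rational(-2, 13)) = Add(Rational(6, 13), Mul(Rational(-2, 13), V)))
Add(-137, Mul(Function('c')(6), -48)) = Add(-137, Mul(Add(Rational(6, 13), Mul(Rational(-2, 13), 6)), -48)) = Add(-137, Mul(Add(Rational(6, 13), Rational(-12, 13)), -48)) = Add(-137, Mul(Rational(-6, 13), -48)) = Add(-137, Rational(288, 13)) = Rational(-1493, 13)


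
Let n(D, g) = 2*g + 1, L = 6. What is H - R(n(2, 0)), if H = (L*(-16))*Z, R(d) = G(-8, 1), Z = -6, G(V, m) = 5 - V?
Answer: 563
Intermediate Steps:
n(D, g) = 1 + 2*g
R(d) = 13 (R(d) = 5 - 1*(-8) = 5 + 8 = 13)
H = 576 (H = (6*(-16))*(-6) = -96*(-6) = 576)
H - R(n(2, 0)) = 576 - 1*13 = 576 - 13 = 563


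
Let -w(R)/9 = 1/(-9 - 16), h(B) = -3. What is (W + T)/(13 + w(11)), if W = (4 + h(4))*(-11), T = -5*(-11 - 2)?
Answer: 675/167 ≈ 4.0419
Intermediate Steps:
T = 65 (T = -5*(-13) = 65)
w(R) = 9/25 (w(R) = -9/(-9 - 16) = -9/(-25) = -9*(-1/25) = 9/25)
W = -11 (W = (4 - 3)*(-11) = 1*(-11) = -11)
(W + T)/(13 + w(11)) = (-11 + 65)/(13 + 9/25) = 54/(334/25) = 54*(25/334) = 675/167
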